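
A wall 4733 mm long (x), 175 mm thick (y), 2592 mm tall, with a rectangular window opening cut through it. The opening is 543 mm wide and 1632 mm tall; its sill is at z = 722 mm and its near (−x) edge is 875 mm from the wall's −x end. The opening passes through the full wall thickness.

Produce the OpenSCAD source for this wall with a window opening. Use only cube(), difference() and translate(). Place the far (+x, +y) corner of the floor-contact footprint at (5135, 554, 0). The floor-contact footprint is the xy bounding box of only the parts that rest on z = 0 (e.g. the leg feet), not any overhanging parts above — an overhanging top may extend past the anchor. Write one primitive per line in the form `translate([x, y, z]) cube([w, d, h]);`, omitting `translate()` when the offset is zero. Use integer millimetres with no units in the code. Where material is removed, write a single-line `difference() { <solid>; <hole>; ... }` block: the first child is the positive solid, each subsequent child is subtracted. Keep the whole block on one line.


difference() { translate([402, 379, 0]) cube([4733, 175, 2592]); translate([1277, 379, 722]) cube([543, 175, 1632]); }


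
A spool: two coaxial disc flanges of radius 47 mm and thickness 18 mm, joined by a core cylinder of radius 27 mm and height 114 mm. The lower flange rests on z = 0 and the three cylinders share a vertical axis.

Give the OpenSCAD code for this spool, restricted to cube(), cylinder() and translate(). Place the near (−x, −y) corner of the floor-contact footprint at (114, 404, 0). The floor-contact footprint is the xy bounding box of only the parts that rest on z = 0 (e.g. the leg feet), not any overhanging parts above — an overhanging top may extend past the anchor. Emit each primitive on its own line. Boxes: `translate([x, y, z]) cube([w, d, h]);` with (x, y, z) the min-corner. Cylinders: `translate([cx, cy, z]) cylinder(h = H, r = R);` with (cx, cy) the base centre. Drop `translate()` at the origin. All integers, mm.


translate([161, 451, 0]) cylinder(h = 18, r = 47);
translate([161, 451, 18]) cylinder(h = 114, r = 27);
translate([161, 451, 132]) cylinder(h = 18, r = 47);


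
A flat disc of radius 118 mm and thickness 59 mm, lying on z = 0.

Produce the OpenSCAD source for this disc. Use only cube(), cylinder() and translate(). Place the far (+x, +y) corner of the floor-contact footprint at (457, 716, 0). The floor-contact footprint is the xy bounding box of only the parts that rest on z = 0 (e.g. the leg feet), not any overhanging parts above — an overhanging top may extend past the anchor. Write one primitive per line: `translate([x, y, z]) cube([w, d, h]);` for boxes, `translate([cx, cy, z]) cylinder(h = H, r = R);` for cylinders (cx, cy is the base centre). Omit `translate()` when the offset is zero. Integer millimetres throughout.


translate([339, 598, 0]) cylinder(h = 59, r = 118);


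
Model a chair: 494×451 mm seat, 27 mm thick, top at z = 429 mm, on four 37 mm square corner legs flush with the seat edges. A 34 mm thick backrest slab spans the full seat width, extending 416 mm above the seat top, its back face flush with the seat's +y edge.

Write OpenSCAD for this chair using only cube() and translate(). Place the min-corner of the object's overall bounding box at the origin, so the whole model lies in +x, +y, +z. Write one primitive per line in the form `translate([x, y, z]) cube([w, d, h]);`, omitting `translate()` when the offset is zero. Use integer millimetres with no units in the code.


translate([0, 0, 402]) cube([494, 451, 27]);
cube([37, 37, 402]);
translate([457, 0, 0]) cube([37, 37, 402]);
translate([0, 414, 0]) cube([37, 37, 402]);
translate([457, 414, 0]) cube([37, 37, 402]);
translate([0, 417, 429]) cube([494, 34, 416]);


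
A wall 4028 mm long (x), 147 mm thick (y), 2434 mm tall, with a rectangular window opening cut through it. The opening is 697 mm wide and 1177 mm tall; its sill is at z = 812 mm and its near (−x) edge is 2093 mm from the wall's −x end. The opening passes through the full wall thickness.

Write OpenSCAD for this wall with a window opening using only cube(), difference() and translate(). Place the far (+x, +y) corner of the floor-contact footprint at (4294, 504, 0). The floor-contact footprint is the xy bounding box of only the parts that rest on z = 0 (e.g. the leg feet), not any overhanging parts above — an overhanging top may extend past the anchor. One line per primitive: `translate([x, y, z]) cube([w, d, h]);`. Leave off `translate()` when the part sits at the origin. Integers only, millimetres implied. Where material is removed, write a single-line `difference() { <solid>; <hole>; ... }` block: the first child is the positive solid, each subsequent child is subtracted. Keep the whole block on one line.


difference() { translate([266, 357, 0]) cube([4028, 147, 2434]); translate([2359, 357, 812]) cube([697, 147, 1177]); }


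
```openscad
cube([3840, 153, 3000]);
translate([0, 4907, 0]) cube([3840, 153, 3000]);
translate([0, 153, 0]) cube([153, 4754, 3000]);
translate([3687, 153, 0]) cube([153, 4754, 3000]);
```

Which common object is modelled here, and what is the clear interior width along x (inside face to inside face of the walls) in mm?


A house (or room) frame. The interior width is 3534 mm.

Four 3000 mm walls enclosing a rectangle with no floor or roof — a room or house frame. Outside width is 3840 mm and wall thickness is 153 mm, so the interior width is 3840 − 2 × 153 = 3534 mm.


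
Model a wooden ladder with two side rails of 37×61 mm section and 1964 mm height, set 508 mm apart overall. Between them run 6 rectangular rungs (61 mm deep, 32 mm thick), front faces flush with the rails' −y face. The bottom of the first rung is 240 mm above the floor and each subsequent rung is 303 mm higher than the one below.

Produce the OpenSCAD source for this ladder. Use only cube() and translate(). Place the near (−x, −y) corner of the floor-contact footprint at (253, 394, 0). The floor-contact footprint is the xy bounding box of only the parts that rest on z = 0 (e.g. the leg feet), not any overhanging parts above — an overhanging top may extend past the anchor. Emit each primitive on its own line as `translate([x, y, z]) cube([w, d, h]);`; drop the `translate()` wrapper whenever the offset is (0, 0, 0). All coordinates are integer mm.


translate([253, 394, 0]) cube([37, 61, 1964]);
translate([724, 394, 0]) cube([37, 61, 1964]);
translate([290, 394, 240]) cube([434, 61, 32]);
translate([290, 394, 543]) cube([434, 61, 32]);
translate([290, 394, 846]) cube([434, 61, 32]);
translate([290, 394, 1149]) cube([434, 61, 32]);
translate([290, 394, 1452]) cube([434, 61, 32]);
translate([290, 394, 1755]) cube([434, 61, 32]);


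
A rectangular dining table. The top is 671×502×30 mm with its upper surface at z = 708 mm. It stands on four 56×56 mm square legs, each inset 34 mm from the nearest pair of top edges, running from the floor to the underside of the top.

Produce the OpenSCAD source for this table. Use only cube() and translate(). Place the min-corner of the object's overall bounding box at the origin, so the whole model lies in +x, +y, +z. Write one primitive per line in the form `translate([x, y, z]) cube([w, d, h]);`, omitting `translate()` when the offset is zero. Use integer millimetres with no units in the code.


translate([0, 0, 678]) cube([671, 502, 30]);
translate([34, 34, 0]) cube([56, 56, 678]);
translate([581, 34, 0]) cube([56, 56, 678]);
translate([34, 412, 0]) cube([56, 56, 678]);
translate([581, 412, 0]) cube([56, 56, 678]);


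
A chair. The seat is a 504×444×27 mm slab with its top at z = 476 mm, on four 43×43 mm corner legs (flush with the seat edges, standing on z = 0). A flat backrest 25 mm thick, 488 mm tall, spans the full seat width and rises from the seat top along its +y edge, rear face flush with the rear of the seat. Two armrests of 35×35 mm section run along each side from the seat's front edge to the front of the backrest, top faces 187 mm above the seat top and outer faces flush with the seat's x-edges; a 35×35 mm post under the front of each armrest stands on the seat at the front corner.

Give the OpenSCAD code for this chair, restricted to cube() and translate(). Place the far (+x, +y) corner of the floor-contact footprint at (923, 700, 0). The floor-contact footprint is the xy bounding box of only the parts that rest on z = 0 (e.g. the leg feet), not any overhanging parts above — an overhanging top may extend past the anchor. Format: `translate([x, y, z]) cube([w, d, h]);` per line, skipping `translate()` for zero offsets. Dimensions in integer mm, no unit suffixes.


// leg_h = 476 - 27 = 449
// arm post h = 187 - 35 = 152
translate([419, 256, 449]) cube([504, 444, 27]);
translate([419, 256, 0]) cube([43, 43, 449]);
translate([880, 256, 0]) cube([43, 43, 449]);
translate([419, 657, 0]) cube([43, 43, 449]);
translate([880, 657, 0]) cube([43, 43, 449]);
translate([419, 675, 476]) cube([504, 25, 488]);
translate([419, 256, 628]) cube([35, 419, 35]);
translate([888, 256, 628]) cube([35, 419, 35]);
translate([419, 256, 476]) cube([35, 35, 152]);
translate([888, 256, 476]) cube([35, 35, 152]);


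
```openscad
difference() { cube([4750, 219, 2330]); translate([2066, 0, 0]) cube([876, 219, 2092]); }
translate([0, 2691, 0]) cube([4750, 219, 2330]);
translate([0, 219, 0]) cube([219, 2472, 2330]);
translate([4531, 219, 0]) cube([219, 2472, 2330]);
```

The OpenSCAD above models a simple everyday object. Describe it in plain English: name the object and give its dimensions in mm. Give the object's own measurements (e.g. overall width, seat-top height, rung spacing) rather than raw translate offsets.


A single room: four walls, each 2330 mm tall and 219 mm thick, enclosing an outside footprint 4750×2910 mm (x × y), no floor or roof. The front and back walls (−y and +y sides) run the full x-width; the side walls fit between their inner faces. A door opening 876 mm wide and 2092 mm tall is cut through the front wall from the floor up, its −x edge 2066 mm from the wall's −x end.


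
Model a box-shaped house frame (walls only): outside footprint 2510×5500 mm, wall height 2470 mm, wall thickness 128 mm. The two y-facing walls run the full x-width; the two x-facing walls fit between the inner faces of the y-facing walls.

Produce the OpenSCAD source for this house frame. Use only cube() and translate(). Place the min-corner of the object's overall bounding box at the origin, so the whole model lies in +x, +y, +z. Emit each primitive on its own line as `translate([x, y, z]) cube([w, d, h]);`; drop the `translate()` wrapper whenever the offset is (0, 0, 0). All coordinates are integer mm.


cube([2510, 128, 2470]);
translate([0, 5372, 0]) cube([2510, 128, 2470]);
translate([0, 128, 0]) cube([128, 5244, 2470]);
translate([2382, 128, 0]) cube([128, 5244, 2470]);


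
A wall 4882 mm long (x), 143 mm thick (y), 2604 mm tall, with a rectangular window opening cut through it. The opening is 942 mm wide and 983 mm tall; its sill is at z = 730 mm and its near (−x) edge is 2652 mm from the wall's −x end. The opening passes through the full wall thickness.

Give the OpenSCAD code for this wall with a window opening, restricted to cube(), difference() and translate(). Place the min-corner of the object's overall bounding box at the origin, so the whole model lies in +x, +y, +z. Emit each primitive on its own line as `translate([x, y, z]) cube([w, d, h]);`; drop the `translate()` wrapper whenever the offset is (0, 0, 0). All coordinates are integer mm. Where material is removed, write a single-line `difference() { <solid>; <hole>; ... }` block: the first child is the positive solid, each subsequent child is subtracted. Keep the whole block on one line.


difference() { cube([4882, 143, 2604]); translate([2652, 0, 730]) cube([942, 143, 983]); }


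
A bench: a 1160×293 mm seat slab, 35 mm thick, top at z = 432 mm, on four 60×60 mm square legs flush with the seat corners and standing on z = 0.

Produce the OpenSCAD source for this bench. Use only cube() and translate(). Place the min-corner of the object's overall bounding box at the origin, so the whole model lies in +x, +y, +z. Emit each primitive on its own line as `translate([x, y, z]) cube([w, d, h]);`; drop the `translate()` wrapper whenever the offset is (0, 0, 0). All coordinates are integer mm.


translate([0, 0, 397]) cube([1160, 293, 35]);
cube([60, 60, 397]);
translate([0, 233, 0]) cube([60, 60, 397]);
translate([1100, 0, 0]) cube([60, 60, 397]);
translate([1100, 233, 0]) cube([60, 60, 397]);


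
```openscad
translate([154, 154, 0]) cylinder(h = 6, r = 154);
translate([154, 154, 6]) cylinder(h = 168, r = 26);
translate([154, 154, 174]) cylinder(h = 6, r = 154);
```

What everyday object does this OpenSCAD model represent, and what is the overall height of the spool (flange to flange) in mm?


A spool. The overall height is 180 mm.

Three coaxial cylinders, large–small–large — a spool. Two 6 mm flanges and a 168 mm core give 6 + 168 + 6 = 180 mm.


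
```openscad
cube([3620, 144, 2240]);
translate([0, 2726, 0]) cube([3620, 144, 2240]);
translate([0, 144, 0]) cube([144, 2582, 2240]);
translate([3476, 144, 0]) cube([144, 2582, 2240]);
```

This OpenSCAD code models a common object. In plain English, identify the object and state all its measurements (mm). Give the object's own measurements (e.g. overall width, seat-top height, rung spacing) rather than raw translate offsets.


The wall frame of a small rectangular building: four walls, each 2240 mm tall and 144 mm thick, enclosing a footprint 3620 mm (x) by 2870 mm (y) outside-to-outside, with no floor or roof. The front and back walls (the −y and +y sides) span the full width; the two side walls fit between them.


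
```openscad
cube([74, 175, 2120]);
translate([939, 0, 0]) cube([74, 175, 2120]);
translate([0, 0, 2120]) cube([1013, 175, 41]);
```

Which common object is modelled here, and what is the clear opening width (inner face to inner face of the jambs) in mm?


A door frame. The clear opening width is 865 mm.

Two 2120 mm tall posts with a header on top — a door frame. The left jamb is 74 mm wide at x = 0; the right jamb starts at x = 939. The clear opening is 939 − 74 = 865 mm.


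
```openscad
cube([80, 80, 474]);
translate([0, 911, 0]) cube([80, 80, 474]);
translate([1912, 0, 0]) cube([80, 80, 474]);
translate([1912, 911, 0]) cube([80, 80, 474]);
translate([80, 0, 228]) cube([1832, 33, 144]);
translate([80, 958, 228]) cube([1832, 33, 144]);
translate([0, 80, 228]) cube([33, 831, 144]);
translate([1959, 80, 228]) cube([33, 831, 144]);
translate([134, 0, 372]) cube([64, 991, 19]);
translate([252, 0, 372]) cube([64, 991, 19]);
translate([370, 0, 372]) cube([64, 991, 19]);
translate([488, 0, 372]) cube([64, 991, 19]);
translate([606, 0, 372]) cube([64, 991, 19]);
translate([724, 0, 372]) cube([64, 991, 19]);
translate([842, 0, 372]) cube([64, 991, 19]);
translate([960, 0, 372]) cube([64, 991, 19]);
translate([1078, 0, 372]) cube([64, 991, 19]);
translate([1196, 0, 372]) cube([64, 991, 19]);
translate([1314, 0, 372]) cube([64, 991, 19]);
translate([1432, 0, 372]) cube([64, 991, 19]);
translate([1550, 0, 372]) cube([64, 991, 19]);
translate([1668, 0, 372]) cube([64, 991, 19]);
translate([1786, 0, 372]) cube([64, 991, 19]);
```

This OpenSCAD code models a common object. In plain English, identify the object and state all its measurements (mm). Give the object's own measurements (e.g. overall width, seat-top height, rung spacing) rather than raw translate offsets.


A bed frame 1992 mm long (x) by 991 mm wide (y). Four 80×80 mm corner posts, 474 mm tall, at the corners of the footprint. Four rails of 33 mm thickness and 144 mm height run between adjacent posts with their undersides at z = 228 mm, their outer faces flush with the outside of the frame (the two x-running rails run between the posts' inner faces; the two y-running rails run between the posts' inner faces). 15 slats, each 64 mm wide (x) and 19 mm thick, lie across the top of the two x-running rails, running the full 991 mm width of the frame in y; along x they sit between the end posts with a 54 mm gap after the −x posts and between neighbouring slats, leaving 62 mm before the +x posts.


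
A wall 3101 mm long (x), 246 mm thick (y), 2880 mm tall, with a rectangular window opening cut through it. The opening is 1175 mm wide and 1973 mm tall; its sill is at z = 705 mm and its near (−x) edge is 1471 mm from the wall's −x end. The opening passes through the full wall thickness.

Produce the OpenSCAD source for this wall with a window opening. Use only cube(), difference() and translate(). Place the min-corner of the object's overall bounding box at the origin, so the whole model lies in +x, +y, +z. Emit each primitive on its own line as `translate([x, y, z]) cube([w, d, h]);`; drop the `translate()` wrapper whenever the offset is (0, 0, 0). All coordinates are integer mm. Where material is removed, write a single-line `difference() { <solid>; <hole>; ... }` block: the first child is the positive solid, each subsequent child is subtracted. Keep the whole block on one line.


difference() { cube([3101, 246, 2880]); translate([1471, 0, 705]) cube([1175, 246, 1973]); }


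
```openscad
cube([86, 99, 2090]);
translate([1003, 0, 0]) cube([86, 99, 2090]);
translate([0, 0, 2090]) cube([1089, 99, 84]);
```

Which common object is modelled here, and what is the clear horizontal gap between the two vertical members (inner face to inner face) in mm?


A door frame. The clear opening width is 917 mm.

Two 2090 mm tall posts with a header on top — a door frame. The left jamb is 86 mm wide at x = 0; the right jamb starts at x = 1003. The clear opening is 1003 − 86 = 917 mm.


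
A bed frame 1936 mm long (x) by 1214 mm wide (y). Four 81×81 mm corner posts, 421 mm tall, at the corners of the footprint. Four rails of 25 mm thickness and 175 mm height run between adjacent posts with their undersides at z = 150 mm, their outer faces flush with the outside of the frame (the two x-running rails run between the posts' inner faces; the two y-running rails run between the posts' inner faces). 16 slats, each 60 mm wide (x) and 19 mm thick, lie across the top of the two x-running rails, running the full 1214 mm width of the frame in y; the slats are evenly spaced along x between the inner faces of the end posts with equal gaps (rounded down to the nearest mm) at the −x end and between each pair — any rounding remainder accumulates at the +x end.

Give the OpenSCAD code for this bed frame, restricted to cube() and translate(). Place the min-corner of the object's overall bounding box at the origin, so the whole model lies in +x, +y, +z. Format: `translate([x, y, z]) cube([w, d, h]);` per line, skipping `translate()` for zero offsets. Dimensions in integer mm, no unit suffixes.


// slat z = rail_z + rail_h = 150 + 175 = 325
// slat gap = ⌊(1774 − 16·60) / 17⌋ = 47
cube([81, 81, 421]);
translate([0, 1133, 0]) cube([81, 81, 421]);
translate([1855, 0, 0]) cube([81, 81, 421]);
translate([1855, 1133, 0]) cube([81, 81, 421]);
translate([81, 0, 150]) cube([1774, 25, 175]);
translate([81, 1189, 150]) cube([1774, 25, 175]);
translate([0, 81, 150]) cube([25, 1052, 175]);
translate([1911, 81, 150]) cube([25, 1052, 175]);
translate([128, 0, 325]) cube([60, 1214, 19]);
translate([235, 0, 325]) cube([60, 1214, 19]);
translate([342, 0, 325]) cube([60, 1214, 19]);
translate([449, 0, 325]) cube([60, 1214, 19]);
translate([556, 0, 325]) cube([60, 1214, 19]);
translate([663, 0, 325]) cube([60, 1214, 19]);
translate([770, 0, 325]) cube([60, 1214, 19]);
translate([877, 0, 325]) cube([60, 1214, 19]);
translate([984, 0, 325]) cube([60, 1214, 19]);
translate([1091, 0, 325]) cube([60, 1214, 19]);
translate([1198, 0, 325]) cube([60, 1214, 19]);
translate([1305, 0, 325]) cube([60, 1214, 19]);
translate([1412, 0, 325]) cube([60, 1214, 19]);
translate([1519, 0, 325]) cube([60, 1214, 19]);
translate([1626, 0, 325]) cube([60, 1214, 19]);
translate([1733, 0, 325]) cube([60, 1214, 19]);


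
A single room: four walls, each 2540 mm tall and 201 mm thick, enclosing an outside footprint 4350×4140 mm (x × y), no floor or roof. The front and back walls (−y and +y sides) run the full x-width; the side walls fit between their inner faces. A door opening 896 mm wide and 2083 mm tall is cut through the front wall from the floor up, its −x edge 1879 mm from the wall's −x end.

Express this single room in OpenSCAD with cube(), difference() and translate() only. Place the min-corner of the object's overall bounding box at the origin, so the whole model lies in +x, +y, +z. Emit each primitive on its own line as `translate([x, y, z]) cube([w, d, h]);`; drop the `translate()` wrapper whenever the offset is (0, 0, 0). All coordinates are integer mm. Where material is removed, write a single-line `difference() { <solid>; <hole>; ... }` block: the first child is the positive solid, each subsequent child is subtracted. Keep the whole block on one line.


difference() { cube([4350, 201, 2540]); translate([1879, 0, 0]) cube([896, 201, 2083]); }
translate([0, 3939, 0]) cube([4350, 201, 2540]);
translate([0, 201, 0]) cube([201, 3738, 2540]);
translate([4149, 201, 0]) cube([201, 3738, 2540]);


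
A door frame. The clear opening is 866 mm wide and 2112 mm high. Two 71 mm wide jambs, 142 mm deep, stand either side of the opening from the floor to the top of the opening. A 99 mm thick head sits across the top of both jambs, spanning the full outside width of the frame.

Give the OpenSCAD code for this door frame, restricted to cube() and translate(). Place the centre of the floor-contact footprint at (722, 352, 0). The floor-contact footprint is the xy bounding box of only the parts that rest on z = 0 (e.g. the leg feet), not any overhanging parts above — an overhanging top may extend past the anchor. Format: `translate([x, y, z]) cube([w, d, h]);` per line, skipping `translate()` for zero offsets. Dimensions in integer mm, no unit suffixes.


translate([218, 281, 0]) cube([71, 142, 2112]);
translate([1155, 281, 0]) cube([71, 142, 2112]);
translate([218, 281, 2112]) cube([1008, 142, 99]);


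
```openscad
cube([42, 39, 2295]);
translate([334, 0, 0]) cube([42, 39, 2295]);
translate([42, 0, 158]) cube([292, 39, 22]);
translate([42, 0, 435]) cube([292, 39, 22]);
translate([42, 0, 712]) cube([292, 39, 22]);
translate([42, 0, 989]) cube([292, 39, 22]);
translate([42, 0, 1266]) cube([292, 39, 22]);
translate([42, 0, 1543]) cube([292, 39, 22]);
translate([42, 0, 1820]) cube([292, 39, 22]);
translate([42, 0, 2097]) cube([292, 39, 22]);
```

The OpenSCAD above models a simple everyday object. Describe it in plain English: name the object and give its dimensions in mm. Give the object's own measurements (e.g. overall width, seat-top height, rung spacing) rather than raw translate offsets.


A straight ladder. Two 42×39 mm vertical rails, 2295 mm tall, stand 376 mm apart (outside-to-outside) with their front faces coplanar on the −y side. 8 rungs, each 39 mm deep and 22 mm tall, span between the inner faces of the rails, front faces flush with the rails. The lowest rung's underside is at z = 158 mm and rungs are spaced 277 mm apart (underside to underside).


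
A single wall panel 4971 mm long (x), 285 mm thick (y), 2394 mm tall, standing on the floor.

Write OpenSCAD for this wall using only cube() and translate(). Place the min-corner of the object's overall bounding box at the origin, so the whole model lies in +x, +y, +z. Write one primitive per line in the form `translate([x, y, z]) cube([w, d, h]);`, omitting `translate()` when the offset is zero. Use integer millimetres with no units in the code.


cube([4971, 285, 2394]);


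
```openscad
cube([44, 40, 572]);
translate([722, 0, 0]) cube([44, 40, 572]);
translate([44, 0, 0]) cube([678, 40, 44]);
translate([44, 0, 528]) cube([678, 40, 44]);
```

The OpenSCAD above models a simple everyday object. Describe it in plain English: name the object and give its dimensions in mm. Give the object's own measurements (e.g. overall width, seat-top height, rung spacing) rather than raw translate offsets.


A rectangular picture frame lying in the x–z plane (depth along y). The opening is 678 mm wide (x) by 484 mm tall (z), surrounded by a border 44 mm wide on all four sides. The frame is 40 mm deep and is made of two full-height vertical stiles with two horizontal rails fitted between them.


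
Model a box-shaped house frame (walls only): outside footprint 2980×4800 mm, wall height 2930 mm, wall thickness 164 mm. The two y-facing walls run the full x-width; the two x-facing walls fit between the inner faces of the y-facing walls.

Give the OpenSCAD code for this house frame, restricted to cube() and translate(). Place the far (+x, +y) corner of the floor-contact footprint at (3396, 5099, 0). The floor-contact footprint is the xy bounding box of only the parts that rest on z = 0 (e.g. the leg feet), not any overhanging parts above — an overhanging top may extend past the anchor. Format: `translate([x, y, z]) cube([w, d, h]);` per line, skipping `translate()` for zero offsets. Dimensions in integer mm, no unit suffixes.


translate([416, 299, 0]) cube([2980, 164, 2930]);
translate([416, 4935, 0]) cube([2980, 164, 2930]);
translate([416, 463, 0]) cube([164, 4472, 2930]);
translate([3232, 463, 0]) cube([164, 4472, 2930]);


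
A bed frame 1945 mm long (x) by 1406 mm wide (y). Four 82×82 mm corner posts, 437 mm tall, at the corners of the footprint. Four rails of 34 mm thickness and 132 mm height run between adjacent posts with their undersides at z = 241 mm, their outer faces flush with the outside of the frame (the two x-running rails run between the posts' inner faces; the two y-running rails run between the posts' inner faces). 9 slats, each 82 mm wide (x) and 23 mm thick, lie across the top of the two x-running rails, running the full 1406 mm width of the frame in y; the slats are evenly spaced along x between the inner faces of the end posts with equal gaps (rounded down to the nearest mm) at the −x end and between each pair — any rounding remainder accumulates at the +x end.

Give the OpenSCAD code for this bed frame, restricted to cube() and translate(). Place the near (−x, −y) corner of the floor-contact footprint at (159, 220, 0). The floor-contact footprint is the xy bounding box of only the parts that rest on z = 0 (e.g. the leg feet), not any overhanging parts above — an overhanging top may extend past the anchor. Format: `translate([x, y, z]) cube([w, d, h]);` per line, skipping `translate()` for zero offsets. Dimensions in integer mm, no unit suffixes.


translate([159, 220, 0]) cube([82, 82, 437]);
translate([159, 1544, 0]) cube([82, 82, 437]);
translate([2022, 220, 0]) cube([82, 82, 437]);
translate([2022, 1544, 0]) cube([82, 82, 437]);
translate([241, 220, 241]) cube([1781, 34, 132]);
translate([241, 1592, 241]) cube([1781, 34, 132]);
translate([159, 302, 241]) cube([34, 1242, 132]);
translate([2070, 302, 241]) cube([34, 1242, 132]);
translate([345, 220, 373]) cube([82, 1406, 23]);
translate([531, 220, 373]) cube([82, 1406, 23]);
translate([717, 220, 373]) cube([82, 1406, 23]);
translate([903, 220, 373]) cube([82, 1406, 23]);
translate([1089, 220, 373]) cube([82, 1406, 23]);
translate([1275, 220, 373]) cube([82, 1406, 23]);
translate([1461, 220, 373]) cube([82, 1406, 23]);
translate([1647, 220, 373]) cube([82, 1406, 23]);
translate([1833, 220, 373]) cube([82, 1406, 23]);


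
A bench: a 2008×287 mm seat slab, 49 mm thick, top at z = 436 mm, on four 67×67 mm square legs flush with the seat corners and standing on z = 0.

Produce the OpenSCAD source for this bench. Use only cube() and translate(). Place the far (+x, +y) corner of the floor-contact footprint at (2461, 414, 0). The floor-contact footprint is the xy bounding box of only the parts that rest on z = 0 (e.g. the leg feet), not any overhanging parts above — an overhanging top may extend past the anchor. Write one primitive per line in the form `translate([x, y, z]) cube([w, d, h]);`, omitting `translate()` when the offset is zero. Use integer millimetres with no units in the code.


translate([453, 127, 387]) cube([2008, 287, 49]);
translate([453, 127, 0]) cube([67, 67, 387]);
translate([453, 347, 0]) cube([67, 67, 387]);
translate([2394, 127, 0]) cube([67, 67, 387]);
translate([2394, 347, 0]) cube([67, 67, 387]);


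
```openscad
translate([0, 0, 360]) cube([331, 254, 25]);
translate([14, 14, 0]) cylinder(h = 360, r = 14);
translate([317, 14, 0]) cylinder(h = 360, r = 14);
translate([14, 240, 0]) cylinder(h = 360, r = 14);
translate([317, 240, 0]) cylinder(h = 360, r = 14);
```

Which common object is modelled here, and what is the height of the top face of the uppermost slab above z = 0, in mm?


A stool. The seat height is 385 mm.

A 331×254×25 slab at z = 360 on four corner cylinders — a stool. The seat top is 360 + 25 = 385 mm.


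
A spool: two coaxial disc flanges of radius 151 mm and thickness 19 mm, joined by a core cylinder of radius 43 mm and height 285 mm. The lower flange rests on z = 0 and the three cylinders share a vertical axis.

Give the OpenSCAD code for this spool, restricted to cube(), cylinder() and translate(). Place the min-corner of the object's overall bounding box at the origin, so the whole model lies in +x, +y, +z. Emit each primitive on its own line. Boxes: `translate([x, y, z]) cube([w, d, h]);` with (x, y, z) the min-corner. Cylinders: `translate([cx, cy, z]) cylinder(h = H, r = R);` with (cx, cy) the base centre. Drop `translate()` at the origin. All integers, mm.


translate([151, 151, 0]) cylinder(h = 19, r = 151);
translate([151, 151, 19]) cylinder(h = 285, r = 43);
translate([151, 151, 304]) cylinder(h = 19, r = 151);


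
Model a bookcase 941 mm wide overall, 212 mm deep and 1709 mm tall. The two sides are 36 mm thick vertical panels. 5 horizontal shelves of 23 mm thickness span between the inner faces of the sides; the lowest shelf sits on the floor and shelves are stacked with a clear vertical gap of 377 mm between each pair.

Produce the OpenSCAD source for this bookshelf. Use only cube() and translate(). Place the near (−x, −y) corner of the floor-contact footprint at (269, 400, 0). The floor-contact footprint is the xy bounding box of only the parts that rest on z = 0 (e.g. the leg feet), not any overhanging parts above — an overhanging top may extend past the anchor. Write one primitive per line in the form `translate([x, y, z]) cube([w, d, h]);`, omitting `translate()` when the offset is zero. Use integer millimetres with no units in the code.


translate([269, 400, 0]) cube([36, 212, 1709]);
translate([1174, 400, 0]) cube([36, 212, 1709]);
translate([305, 400, 0]) cube([869, 212, 23]);
translate([305, 400, 400]) cube([869, 212, 23]);
translate([305, 400, 800]) cube([869, 212, 23]);
translate([305, 400, 1200]) cube([869, 212, 23]);
translate([305, 400, 1600]) cube([869, 212, 23]);


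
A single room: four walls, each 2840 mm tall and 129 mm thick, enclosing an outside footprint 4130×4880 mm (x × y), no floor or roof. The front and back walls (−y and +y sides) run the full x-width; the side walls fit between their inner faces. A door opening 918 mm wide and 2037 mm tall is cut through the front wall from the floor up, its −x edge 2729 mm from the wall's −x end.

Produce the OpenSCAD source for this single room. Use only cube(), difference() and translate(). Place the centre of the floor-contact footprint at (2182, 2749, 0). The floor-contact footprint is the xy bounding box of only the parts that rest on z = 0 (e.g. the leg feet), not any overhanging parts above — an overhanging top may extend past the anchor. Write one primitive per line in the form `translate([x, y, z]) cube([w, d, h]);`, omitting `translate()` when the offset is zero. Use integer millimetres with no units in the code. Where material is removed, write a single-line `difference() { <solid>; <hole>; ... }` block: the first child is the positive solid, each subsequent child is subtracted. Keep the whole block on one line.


difference() { translate([117, 309, 0]) cube([4130, 129, 2840]); translate([2846, 309, 0]) cube([918, 129, 2037]); }
translate([117, 5060, 0]) cube([4130, 129, 2840]);
translate([117, 438, 0]) cube([129, 4622, 2840]);
translate([4118, 438, 0]) cube([129, 4622, 2840]);


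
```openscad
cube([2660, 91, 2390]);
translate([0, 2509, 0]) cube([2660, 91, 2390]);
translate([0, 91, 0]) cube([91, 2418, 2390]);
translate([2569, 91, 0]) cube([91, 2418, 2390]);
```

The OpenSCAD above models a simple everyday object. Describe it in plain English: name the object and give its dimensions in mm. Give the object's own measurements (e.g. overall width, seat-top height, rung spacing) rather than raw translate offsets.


The wall frame of a small rectangular building: four walls, each 2390 mm tall and 91 mm thick, enclosing a footprint 2660 mm (x) by 2600 mm (y) outside-to-outside, with no floor or roof. The front and back walls (the −y and +y sides) span the full width; the two side walls fit between them.


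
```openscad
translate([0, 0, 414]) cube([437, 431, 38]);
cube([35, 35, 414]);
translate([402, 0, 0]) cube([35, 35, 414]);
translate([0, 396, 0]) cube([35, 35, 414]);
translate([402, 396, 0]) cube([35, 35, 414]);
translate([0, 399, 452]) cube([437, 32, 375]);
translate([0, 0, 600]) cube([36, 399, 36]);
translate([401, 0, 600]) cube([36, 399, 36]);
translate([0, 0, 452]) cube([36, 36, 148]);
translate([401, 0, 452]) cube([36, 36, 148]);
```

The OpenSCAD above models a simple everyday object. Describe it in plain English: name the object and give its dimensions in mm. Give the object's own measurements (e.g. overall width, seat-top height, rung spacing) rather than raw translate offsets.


A chair. The seat is a 437×431×38 mm slab with its top at z = 452 mm, on four 35×35 mm corner legs (flush with the seat edges, standing on z = 0). A flat backrest 32 mm thick, 375 mm tall, spans the full seat width and rises from the seat top along its +y edge, rear face flush with the rear of the seat. Two armrests of 36×36 mm section run along each side from the seat's front edge to the front of the backrest, top faces 184 mm above the seat top and outer faces flush with the seat's x-edges; a 36×36 mm post under the front of each armrest stands on the seat at the front corner.


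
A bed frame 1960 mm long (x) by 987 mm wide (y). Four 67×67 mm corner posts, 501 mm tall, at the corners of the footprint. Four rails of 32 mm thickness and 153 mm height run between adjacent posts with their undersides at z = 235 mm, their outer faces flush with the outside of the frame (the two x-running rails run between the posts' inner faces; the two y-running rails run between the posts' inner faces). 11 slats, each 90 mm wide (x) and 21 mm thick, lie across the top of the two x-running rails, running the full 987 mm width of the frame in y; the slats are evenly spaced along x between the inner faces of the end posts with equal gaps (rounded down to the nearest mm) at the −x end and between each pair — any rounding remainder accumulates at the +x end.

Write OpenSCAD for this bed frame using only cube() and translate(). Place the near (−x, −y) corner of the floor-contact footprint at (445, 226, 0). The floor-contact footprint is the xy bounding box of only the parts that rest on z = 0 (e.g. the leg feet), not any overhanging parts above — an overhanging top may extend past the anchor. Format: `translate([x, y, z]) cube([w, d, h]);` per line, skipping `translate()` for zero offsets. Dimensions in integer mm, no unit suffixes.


// slat z = rail_z + rail_h = 235 + 153 = 388
// slat gap = ⌊(1826 − 11·90) / 12⌋ = 69
translate([445, 226, 0]) cube([67, 67, 501]);
translate([445, 1146, 0]) cube([67, 67, 501]);
translate([2338, 226, 0]) cube([67, 67, 501]);
translate([2338, 1146, 0]) cube([67, 67, 501]);
translate([512, 226, 235]) cube([1826, 32, 153]);
translate([512, 1181, 235]) cube([1826, 32, 153]);
translate([445, 293, 235]) cube([32, 853, 153]);
translate([2373, 293, 235]) cube([32, 853, 153]);
translate([581, 226, 388]) cube([90, 987, 21]);
translate([740, 226, 388]) cube([90, 987, 21]);
translate([899, 226, 388]) cube([90, 987, 21]);
translate([1058, 226, 388]) cube([90, 987, 21]);
translate([1217, 226, 388]) cube([90, 987, 21]);
translate([1376, 226, 388]) cube([90, 987, 21]);
translate([1535, 226, 388]) cube([90, 987, 21]);
translate([1694, 226, 388]) cube([90, 987, 21]);
translate([1853, 226, 388]) cube([90, 987, 21]);
translate([2012, 226, 388]) cube([90, 987, 21]);
translate([2171, 226, 388]) cube([90, 987, 21]);


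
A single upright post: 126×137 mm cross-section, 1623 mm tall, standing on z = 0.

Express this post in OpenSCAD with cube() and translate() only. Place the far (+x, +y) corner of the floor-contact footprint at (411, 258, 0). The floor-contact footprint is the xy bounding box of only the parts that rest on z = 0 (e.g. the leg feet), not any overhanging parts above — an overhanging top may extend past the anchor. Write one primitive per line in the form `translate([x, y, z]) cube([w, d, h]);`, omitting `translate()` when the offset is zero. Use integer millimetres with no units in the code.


translate([285, 121, 0]) cube([126, 137, 1623]);


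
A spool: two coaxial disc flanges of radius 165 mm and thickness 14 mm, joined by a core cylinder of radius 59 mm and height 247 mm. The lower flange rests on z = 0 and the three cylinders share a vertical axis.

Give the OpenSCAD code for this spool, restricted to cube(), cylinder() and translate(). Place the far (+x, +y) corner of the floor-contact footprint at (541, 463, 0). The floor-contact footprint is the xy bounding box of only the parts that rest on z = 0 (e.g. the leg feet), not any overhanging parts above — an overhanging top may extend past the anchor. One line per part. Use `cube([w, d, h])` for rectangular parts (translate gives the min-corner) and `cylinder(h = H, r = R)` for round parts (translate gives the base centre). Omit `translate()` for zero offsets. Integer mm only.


translate([376, 298, 0]) cylinder(h = 14, r = 165);
translate([376, 298, 14]) cylinder(h = 247, r = 59);
translate([376, 298, 261]) cylinder(h = 14, r = 165);


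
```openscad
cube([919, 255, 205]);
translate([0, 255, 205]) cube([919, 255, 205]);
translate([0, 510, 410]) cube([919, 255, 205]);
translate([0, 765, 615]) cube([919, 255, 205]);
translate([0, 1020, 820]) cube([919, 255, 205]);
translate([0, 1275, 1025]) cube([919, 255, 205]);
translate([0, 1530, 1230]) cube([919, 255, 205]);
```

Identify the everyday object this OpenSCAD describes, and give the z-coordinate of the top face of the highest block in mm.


A staircase. The total rise is 1435 mm.

7 identical blocks, each offset up and back from the previous — a staircase. Each step is 205 mm tall and there are 7 of them, so the total rise is 7 × 205 = 1435 mm.


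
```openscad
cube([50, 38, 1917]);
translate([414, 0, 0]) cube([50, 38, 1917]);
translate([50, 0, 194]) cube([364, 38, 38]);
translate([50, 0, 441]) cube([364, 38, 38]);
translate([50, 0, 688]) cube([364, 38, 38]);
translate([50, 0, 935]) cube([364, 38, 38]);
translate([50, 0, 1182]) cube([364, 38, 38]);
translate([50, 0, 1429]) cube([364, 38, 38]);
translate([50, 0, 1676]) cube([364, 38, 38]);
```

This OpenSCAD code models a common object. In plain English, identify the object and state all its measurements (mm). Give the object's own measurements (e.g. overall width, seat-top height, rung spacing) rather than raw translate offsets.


A straight ladder. Two 50×38 mm vertical rails, 1917 mm tall, stand 464 mm apart (outside-to-outside) with their front faces coplanar on the −y side. 7 rungs, each 38 mm deep and 38 mm tall, span between the inner faces of the rails, front faces flush with the rails. The lowest rung's underside is at z = 194 mm and rungs are spaced 247 mm apart (underside to underside).


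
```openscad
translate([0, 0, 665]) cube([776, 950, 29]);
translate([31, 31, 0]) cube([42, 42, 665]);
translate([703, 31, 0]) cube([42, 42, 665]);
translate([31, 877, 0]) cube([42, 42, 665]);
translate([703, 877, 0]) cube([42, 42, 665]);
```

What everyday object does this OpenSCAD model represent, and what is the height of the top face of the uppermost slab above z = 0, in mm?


A table. The table height is 694 mm.

A 776×950×29 slab sits at z = 665 on four 42 mm square posts — a table. The top surface is at 665 + 29 = 694 mm.
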